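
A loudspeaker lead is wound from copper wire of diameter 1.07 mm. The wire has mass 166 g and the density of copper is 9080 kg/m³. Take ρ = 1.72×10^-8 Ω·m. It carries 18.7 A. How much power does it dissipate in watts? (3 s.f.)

A = π(d/2)² = π(5.3500e-04 m)² = 8.9920e-07 m²
L = m/(density·A) = 0.166/(9080×8.9920e-07) = 20.33 m
R = ρL/A = (1.72×10^-8)(20.33)/(8.9920e-07) = 0.3889 Ω
P = I²R = (18.7)² × 0.3889 = 136 W

136 W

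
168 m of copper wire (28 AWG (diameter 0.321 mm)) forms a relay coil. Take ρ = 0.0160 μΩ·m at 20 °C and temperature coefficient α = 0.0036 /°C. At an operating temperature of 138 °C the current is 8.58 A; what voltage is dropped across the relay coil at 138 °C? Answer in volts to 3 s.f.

ρ = 0.0160 μΩ·m = 1.60×10^-8 Ω·m
A = π(0.321/2 mm)² = π(1.6050e-04 m)² = 8.093e-08 m²
R₍20₎ = ρL/A = (1.60×10^-8)(168)/(8.093e-08) = 33.21 Ω
R₍138₎ = R₍20₎(1 + αΔT) = 33.21 × (1 + 0.0036×118) = 47.32 Ω
V = IR = 8.58 × 47.32 = 406 V

406 V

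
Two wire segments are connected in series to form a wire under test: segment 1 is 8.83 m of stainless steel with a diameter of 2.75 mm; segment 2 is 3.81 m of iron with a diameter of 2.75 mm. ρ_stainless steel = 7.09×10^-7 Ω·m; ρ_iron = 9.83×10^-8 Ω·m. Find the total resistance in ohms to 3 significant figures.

Segment 1: A = π(d/2)² = π(1.3750e-03 m)² = 5.940e-06 m²
R₁ = ρL/A = (7.09×10^-7)(8.83)/(5.940e-06) = 1.054 Ω
R₂ = (9.83×10^-8)(3.81)/(5.940e-06) = 0.06306 Ω
R = R₁ + R₂ = 1.12 Ω

1.12 Ω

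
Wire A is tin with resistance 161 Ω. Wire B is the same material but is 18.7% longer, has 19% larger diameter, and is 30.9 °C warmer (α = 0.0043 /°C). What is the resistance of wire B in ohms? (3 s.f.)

R ∝ ρL/d² with ρ ∝ (1+αΔT), so R_B/R_A = (1 + 18.7/100) × (1 + 19/100)⁻² × (1 + 0.0043×30.9)
= 1.187 × 0.7062 × 1.133 = 0.9496
R_B = 0.9496 × 161 = 153 Ω

153 Ω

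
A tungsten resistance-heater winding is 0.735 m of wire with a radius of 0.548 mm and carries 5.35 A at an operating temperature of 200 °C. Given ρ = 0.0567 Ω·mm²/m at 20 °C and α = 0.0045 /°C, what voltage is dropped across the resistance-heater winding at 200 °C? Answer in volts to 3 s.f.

ρ = 0.0567 Ω·mm²/m = 5.67×10^-8 Ω·m
A = πr² = π(5.4800e-04 m)² = 9.434e-07 m²
R₍20₎ = ρL/A = (5.67×10^-8)(0.735)/(9.434e-07) = 0.04417 Ω
R₍200₎ = R₍20₎(1 + αΔT) = 0.04417 × (1 + 0.0045×180) = 0.07995 Ω
V = IR = 5.35 × 0.07995 = 0.428 V

0.428 V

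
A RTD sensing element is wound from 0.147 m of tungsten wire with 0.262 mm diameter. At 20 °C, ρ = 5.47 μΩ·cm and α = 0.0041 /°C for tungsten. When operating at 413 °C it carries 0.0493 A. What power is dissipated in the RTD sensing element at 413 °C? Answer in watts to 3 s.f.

ρ = 5.47 μΩ·cm = 5.47×10^-8 Ω·m
A = π(d/2)² = π(1.3100e-04 m)² = 5.391e-08 m²
R₍20₎ = ρL/A = (5.47×10^-8)(0.147)/(5.391e-08) = 0.1491 Ω
R₍413₎ = R₍20₎(1 + αΔT) = 0.1491 × (1 + 0.0041×393) = 0.3895 Ω
P = I²R = (0.0493)² × 0.3895 = 9.47×10^-4 W

9.47×10^-4 W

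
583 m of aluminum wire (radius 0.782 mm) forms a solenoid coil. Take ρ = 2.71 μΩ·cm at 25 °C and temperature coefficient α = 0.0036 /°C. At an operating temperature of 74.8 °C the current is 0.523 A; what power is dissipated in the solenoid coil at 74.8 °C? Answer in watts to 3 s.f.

ρ = 2.71 μΩ·cm = 2.71×10^-8 Ω·m
A = πr² = π(7.8200e-04 m)² = 1.921e-06 m²
R₍25₎ = ρL/A = (2.71×10^-8)(583)/(1.921e-06) = 8.224 Ω
R₍74.8₎ = R₍25₎(1 + αΔT) = 8.224 × (1 + 0.0036×49.8) = 9.698 Ω
P = I²R = (0.523)² × 9.698 = 2.65 W

2.65 W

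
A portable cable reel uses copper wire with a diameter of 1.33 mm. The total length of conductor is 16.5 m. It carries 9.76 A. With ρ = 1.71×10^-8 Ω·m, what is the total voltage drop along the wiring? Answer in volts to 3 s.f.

1.98 V

A = π(d/2)² = π(6.6500e-04 m)² = 1.389e-06 m²
R = ρL/A = (1.71×10^-8)(16.5)/(1.389e-06) = 0.2031 Ω
V = IR = 9.76 × 0.2031 = 1.98 V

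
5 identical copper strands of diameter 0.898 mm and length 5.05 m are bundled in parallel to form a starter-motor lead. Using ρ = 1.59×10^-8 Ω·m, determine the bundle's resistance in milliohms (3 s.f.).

25.4 mΩ

A_strand = π(4.4900e-04 m)² = 6.333e-07 m²
R_strand = ρL/A = (1.59×10^-8)(5.05)/(6.333e-07) = 0.1268 Ω
R_total = R_strand/N = 0.1268/5 = 25.4 mΩ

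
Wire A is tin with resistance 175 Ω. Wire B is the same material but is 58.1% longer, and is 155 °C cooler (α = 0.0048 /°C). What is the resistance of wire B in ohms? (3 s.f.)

R ∝ ρL/d² with ρ ∝ (1+αΔT), so R_B/R_A = (1 + 58.1/100) × (1 − 0.0048×155)
= 1.581 × 0.256 = 0.4047
R_B = 0.4047 × 175 = 70.8 Ω

70.8 Ω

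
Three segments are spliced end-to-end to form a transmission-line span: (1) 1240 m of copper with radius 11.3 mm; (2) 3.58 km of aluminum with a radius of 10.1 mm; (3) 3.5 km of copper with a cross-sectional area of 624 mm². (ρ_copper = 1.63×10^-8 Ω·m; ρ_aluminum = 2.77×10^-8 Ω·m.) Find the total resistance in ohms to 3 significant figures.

Seg 1: A = πr² = π(1.1300e-02 m)² = 4.011e-04 m²
R_1 = (1.63×10^-8)(1240)/(4.011e-04) = 0.05039 Ω
Seg 2: A = πr² = π(1.0100e-02 m)² = 3.205e-04 m²
R_2 = (2.77×10^-8)(3580)/(3.205e-04) = 0.3094 Ω
Seg 3: A = 624 mm² = 6.240e-04 m²
R_3 = (1.63×10^-8)(3500)/(6.240e-04) = 0.09143 Ω
R_total = R_1 + R_2 + R_3 = 0.451 Ω

0.451 Ω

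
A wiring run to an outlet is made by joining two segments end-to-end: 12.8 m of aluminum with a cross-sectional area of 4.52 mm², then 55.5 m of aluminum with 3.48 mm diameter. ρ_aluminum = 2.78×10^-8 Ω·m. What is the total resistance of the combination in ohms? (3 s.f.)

0.241 Ω

Segment 1: A = 4.52 mm² = 4.520e-06 m²
R₁ = ρL/A = (2.78×10^-8)(12.8)/(4.520e-06) = 0.07873 Ω
Segment 2: A = π(d/2)² = π(1.7400e-03 m)² = 9.511e-06 m²
R₂ = (2.78×10^-8)(55.5)/(9.511e-06) = 0.1622 Ω
R = R₁ + R₂ = 0.241 Ω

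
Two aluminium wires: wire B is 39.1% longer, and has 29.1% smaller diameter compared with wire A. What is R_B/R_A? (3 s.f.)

2.77

R ∝ L/d², so R_B/R_A = (1 + 39.1/100) × (1 − 29.1/100)⁻²
= 1.391 × 1.989 = 2.77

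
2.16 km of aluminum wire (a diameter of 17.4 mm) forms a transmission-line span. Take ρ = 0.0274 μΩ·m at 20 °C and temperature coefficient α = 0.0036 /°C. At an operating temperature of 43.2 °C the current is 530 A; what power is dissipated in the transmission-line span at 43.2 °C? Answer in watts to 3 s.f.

75800 W

ρ = 0.0274 μΩ·m = 2.74×10^-8 Ω·m
A = π(d/2)² = π(8.7000e-03 m)² = 2.378e-04 m²
R₍20₎ = ρL/A = (2.74×10^-8)(2160)/(2.378e-04) = 0.2489 Ω
R₍43.2₎ = R₍20₎(1 + αΔT) = 0.2489 × (1 + 0.0036×23.2) = 0.2697 Ω
P = I²R = (530)² × 0.2697 = 75800 W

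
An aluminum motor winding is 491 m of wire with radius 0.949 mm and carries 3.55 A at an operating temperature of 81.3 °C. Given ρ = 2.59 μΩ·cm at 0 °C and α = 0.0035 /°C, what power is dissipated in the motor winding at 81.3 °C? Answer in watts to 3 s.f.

ρ = 2.59 μΩ·cm = 2.59×10^-8 Ω·m
A = πr² = π(9.4900e-04 m)² = 2.829e-06 m²
R₍0₎ = ρL/A = (2.59×10^-8)(491)/(2.829e-06) = 4.495 Ω
R₍81.3₎ = R₍0₎(1 + αΔT) = 4.495 × (1 + 0.0035×81.3) = 5.774 Ω
P = I²R = (3.55)² × 5.774 = 72.8 W

72.8 W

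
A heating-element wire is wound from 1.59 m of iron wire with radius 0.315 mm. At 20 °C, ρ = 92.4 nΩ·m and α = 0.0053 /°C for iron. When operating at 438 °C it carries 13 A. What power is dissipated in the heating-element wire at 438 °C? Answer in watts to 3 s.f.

256 W

ρ = 92.4 nΩ·m = 9.24×10^-8 Ω·m
A = πr² = π(3.1500e-04 m)² = 3.117e-07 m²
R₍20₎ = ρL/A = (9.24×10^-8)(1.59)/(3.117e-07) = 0.4713 Ω
R₍438₎ = R₍20₎(1 + αΔT) = 0.4713 × (1 + 0.0053×418) = 1.515 Ω
P = I²R = (13)² × 1.515 = 256 W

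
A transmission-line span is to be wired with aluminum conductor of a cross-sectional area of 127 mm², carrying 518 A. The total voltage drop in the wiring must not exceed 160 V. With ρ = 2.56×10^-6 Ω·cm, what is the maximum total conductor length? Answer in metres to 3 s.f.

ρ = 2.56×10^-6 Ω·cm = 2.56×10^-8 Ω·m
A = 127 mm² = 1.270e-04 m²
L_max = V_max·A/(1·ρI) = (160)(1.270e-04)/(2.56×10^-8×518) = 1530 m

1530 m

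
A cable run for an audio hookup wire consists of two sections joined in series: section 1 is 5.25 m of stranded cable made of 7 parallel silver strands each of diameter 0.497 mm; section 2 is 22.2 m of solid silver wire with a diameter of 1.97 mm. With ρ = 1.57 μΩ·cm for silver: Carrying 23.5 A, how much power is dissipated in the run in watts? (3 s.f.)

ρ = 1.57 μΩ·cm = 1.57×10^-8 Ω·m
Section 1: A_strand = π(2.4850e-04)² = 1.940e-07 m²; R₁ = ρL/(N·A_s) = (1.57×10^-8)(5.25)/(7×1.940e-07) = 0.0607 Ω
Section 2: A = π(d/2)² = π(9.8500e-04 m)² = 3.048e-06 m²
R₂ = (1.57×10^-8)(22.2)/(3.048e-06) = 0.1143 Ω
R = R₁ + R₂ = 0.175 Ω
P = I²R = (23.5)² × 0.175 = 96.7 W

96.7 W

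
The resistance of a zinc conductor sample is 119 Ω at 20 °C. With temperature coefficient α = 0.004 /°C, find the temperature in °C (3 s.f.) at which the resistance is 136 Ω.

R = R₀(1 + α(T − T₀)) ⇒ T = T₀ + (R/R₀ − 1)/α
T = 20 + (136/119 − 1)/0.004 = 20 + (0.1429)/0.004 = 55.7 °C

55.7 °C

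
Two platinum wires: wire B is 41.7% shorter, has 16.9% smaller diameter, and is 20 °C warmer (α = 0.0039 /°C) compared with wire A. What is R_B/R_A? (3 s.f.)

0.910

R ∝ ρL/d² with ρ ∝ (1+αΔT), so R_B/R_A = (1 − 41.7/100) × (1 − 16.9/100)⁻² × (1 + 0.0039×20)
= 0.583 × 1.448 × 1.078 = 0.910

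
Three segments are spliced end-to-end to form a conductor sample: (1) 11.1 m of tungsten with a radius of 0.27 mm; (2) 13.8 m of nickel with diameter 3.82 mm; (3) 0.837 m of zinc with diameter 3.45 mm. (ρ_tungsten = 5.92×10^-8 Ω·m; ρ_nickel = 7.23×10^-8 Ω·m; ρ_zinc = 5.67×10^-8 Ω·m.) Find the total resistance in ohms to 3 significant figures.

2.96 Ω

Seg 1: A = πr² = π(2.7000e-04 m)² = 2.290e-07 m²
R_1 = (5.92×10^-8)(11.1)/(2.290e-07) = 2.869 Ω
Seg 2: A = π(d/2)² = π(1.9100e-03 m)² = 1.146e-05 m²
R_2 = (7.23×10^-8)(13.8)/(1.146e-05) = 0.08706 Ω
Seg 3: A = π(d/2)² = π(1.7250e-03 m)² = 9.348e-06 m²
R_3 = (5.67×10^-8)(0.837)/(9.348e-06) = 0.005077 Ω
R_total = R_1 + R_2 + R_3 = 2.96 Ω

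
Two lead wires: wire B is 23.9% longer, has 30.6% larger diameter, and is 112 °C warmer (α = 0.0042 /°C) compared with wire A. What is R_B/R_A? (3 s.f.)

1.07

R ∝ ρL/d² with ρ ∝ (1+αΔT), so R_B/R_A = (1 + 23.9/100) × (1 + 30.6/100)⁻² × (1 + 0.0042×112)
= 1.239 × 0.5863 × 1.47 = 1.07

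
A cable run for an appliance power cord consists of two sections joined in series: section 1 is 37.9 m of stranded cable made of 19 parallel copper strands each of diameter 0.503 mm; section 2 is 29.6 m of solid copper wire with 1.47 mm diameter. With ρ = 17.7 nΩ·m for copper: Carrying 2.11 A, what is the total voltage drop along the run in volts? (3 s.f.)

ρ = 17.7 nΩ·m = 1.77×10^-8 Ω·m
Section 1: A_strand = π(2.5150e-04)² = 1.987e-07 m²; R₁ = ρL/(N·A_s) = (1.77×10^-8)(37.9)/(19×1.987e-07) = 0.1777 Ω
Section 2: A = π(d/2)² = π(7.3500e-04 m)² = 1.697e-06 m²
R₂ = (1.77×10^-8)(29.6)/(1.697e-06) = 0.3087 Ω
R = R₁ + R₂ = 0.4864 Ω
V = IR = 2.11 × 0.4864 = 1.03 V

1.03 V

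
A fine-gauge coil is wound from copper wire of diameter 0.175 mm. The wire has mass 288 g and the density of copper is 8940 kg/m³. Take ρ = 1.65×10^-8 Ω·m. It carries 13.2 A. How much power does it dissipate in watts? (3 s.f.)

1.60×10^5 W

A = π(d/2)² = π(8.7500e-05 m)² = 2.4053e-08 m²
L = m/(density·A) = 0.288/(8940×2.4053e-08) = 1339 m
R = ρL/A = (1.65×10^-8)(1339)/(2.4053e-08) = 918.8 Ω
P = I²R = (13.2)² × 918.8 = 1.60×10^5 W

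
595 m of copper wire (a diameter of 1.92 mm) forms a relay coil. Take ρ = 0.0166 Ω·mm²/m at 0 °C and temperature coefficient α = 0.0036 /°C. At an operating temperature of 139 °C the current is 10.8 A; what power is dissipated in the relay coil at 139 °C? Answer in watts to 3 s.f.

ρ = 0.0166 Ω·mm²/m = 1.66×10^-8 Ω·m
A = π(d/2)² = π(9.6000e-04 m)² = 2.895e-06 m²
R₍0₎ = ρL/A = (1.66×10^-8)(595)/(2.895e-06) = 3.411 Ω
R₍139₎ = R₍0₎(1 + αΔT) = 3.411 × (1 + 0.0036×139) = 5.118 Ω
P = I²R = (10.8)² × 5.118 = 597 W

597 W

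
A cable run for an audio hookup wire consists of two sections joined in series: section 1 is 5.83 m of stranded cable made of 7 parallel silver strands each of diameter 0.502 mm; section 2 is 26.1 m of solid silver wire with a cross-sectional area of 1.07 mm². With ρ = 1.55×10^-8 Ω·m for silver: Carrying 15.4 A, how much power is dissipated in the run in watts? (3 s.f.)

Section 1: A_strand = π(2.5100e-04)² = 1.979e-07 m²; R₁ = ρL/(N·A_s) = (1.55×10^-8)(5.83)/(7×1.979e-07) = 0.06522 Ω
Section 2: A = 1.07 mm² = 1.070e-06 m²
R₂ = (1.55×10^-8)(26.1)/(1.070e-06) = 0.3781 Ω
R = R₁ + R₂ = 0.4433 Ω
P = I²R = (15.4)² × 0.4433 = 105 W

105 W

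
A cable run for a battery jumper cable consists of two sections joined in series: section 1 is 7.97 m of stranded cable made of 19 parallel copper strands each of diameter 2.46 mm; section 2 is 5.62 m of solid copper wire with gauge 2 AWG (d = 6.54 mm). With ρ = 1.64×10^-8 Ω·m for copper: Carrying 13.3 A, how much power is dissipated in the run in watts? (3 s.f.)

Section 1: A_strand = π(1.2300e-03)² = 4.753e-06 m²; R₁ = ρL/(N·A_s) = (1.64×10^-8)(7.97)/(19×4.753e-06) = 0.001447 Ω
Section 2: A = π(6.54/2 mm)² = π(3.2700e-03 m)² = 3.359e-05 m²
R₂ = (1.64×10^-8)(5.62)/(3.359e-05) = 0.002744 Ω
R = R₁ + R₂ = 0.004191 Ω
P = I²R = (13.3)² × 0.004191 = 0.741 W

0.741 W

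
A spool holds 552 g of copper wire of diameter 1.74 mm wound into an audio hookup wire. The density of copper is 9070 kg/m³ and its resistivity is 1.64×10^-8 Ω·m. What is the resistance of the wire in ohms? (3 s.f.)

0.177 Ω

A = π(d/2)² = π(8.7000e-04 m)² = 2.3779e-06 m²
L = m/(density·A) = 0.552/(9070×2.3779e-06) = 25.59 m
R = ρL/A = (1.64×10^-8)(25.59)/(2.3779e-06) = 0.177 Ω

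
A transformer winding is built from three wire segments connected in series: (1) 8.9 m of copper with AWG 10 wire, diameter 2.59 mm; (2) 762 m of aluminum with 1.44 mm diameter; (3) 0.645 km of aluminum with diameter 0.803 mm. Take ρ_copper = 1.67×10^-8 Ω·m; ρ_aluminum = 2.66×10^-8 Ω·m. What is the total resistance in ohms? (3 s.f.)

Seg 1: A = π(2.59/2 mm)² = π(1.2950e-03 m)² = 5.269e-06 m²
R_1 = (1.67×10^-8)(8.9)/(5.269e-06) = 0.02821 Ω
Seg 2: A = π(d/2)² = π(7.2000e-04 m)² = 1.629e-06 m²
R_2 = (2.66×10^-8)(762)/(1.629e-06) = 12.45 Ω
Seg 3: A = π(d/2)² = π(4.0150e-04 m)² = 5.064e-07 m²
R_3 = (2.66×10^-8)(645)/(5.064e-07) = 33.88 Ω
R_total = R_1 + R_2 + R_3 = 46.4 Ω

46.4 Ω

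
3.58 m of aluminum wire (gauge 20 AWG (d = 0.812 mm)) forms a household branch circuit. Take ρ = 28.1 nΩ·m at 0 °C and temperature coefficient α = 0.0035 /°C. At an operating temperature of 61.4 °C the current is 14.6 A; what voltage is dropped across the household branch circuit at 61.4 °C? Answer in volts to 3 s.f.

ρ = 28.1 nΩ·m = 2.81×10^-8 Ω·m
A = π(0.812/2 mm)² = π(4.0600e-04 m)² = 5.178e-07 m²
R₍0₎ = ρL/A = (2.81×10^-8)(3.58)/(5.178e-07) = 0.1943 Ω
R₍61.4₎ = R₍0₎(1 + αΔT) = 0.1943 × (1 + 0.0035×61.4) = 0.236 Ω
V = IR = 14.6 × 0.236 = 3.45 V

3.45 V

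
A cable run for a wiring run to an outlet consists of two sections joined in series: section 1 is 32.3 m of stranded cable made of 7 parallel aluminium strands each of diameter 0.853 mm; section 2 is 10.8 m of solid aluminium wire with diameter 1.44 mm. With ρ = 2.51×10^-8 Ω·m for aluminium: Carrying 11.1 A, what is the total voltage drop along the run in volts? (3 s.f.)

Section 1: A_strand = π(4.2650e-04)² = 5.715e-07 m²; R₁ = ρL/(N·A_s) = (2.51×10^-8)(32.3)/(7×5.715e-07) = 0.2027 Ω
Section 2: A = π(d/2)² = π(7.2000e-04 m)² = 1.629e-06 m²
R₂ = (2.51×10^-8)(10.8)/(1.629e-06) = 0.1664 Ω
R = R₁ + R₂ = 0.3691 Ω
V = IR = 11.1 × 0.3691 = 4.10 V

4.10 V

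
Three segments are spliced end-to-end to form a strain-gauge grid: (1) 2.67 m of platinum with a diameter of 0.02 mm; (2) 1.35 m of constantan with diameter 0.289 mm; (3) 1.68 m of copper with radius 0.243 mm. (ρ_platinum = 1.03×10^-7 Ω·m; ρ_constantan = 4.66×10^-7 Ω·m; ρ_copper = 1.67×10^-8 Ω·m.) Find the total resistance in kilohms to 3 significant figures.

0.885 kΩ

Seg 1: A = π(d/2)² = π(1.0000e-05 m)² = 3.142e-10 m²
R_1 = (1.03×10^-7)(2.67)/(3.142e-10) = 875.4 Ω
Seg 2: A = π(d/2)² = π(1.4450e-04 m)² = 6.560e-08 m²
R_2 = (4.66×10^-7)(1.35)/(6.560e-08) = 9.59 Ω
Seg 3: A = πr² = π(2.4300e-04 m)² = 1.855e-07 m²
R_3 = (1.67×10^-8)(1.68)/(1.855e-07) = 0.1512 Ω
R_total = R_1 + R_2 + R_3 = 0.885 kΩ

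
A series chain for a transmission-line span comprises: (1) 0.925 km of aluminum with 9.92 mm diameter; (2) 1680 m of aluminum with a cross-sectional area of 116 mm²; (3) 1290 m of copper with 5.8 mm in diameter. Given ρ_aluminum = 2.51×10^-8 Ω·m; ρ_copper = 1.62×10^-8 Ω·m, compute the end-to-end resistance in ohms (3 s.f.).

1.45 Ω

Seg 1: A = π(d/2)² = π(4.9600e-03 m)² = 7.729e-05 m²
R_1 = (2.51×10^-8)(925)/(7.729e-05) = 0.3004 Ω
Seg 2: A = 116 mm² = 1.160e-04 m²
R_2 = (2.51×10^-8)(1680)/(1.160e-04) = 0.3635 Ω
Seg 3: A = π(d/2)² = π(2.9000e-03 m)² = 2.642e-05 m²
R_3 = (1.62×10^-8)(1290)/(2.642e-05) = 0.791 Ω
R_total = R_1 + R_2 + R_3 = 1.45 Ω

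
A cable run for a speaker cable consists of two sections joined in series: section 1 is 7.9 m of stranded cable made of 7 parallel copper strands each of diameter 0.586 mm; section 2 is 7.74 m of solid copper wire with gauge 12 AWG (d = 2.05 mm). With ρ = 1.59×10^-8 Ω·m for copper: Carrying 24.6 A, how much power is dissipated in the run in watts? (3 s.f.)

Section 1: A_strand = π(2.9300e-04)² = 2.697e-07 m²; R₁ = ρL/(N·A_s) = (1.59×10^-8)(7.9)/(7×2.697e-07) = 0.06653 Ω
Section 2: A = π(2.05/2 mm)² = π(1.0250e-03 m)² = 3.301e-06 m²
R₂ = (1.59×10^-8)(7.74)/(3.301e-06) = 0.03729 Ω
R = R₁ + R₂ = 0.1038 Ω
P = I²R = (24.6)² × 0.1038 = 62.8 W

62.8 W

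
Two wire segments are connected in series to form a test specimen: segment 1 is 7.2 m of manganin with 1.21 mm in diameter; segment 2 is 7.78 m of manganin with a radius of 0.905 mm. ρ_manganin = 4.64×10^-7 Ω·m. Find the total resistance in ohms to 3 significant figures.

4.31 Ω

Segment 1: A = π(d/2)² = π(6.0500e-04 m)² = 1.150e-06 m²
R₁ = ρL/A = (4.64×10^-7)(7.2)/(1.150e-06) = 2.905 Ω
Segment 2: A = πr² = π(9.0500e-04 m)² = 2.573e-06 m²
R₂ = (4.64×10^-7)(7.78)/(2.573e-06) = 1.403 Ω
R = R₁ + R₂ = 4.31 Ω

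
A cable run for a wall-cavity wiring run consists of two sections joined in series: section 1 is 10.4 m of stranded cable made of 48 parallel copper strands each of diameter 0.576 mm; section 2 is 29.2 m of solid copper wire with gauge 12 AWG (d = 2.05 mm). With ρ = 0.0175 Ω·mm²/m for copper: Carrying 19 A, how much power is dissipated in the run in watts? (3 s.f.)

61.1 W

ρ = 0.0175 Ω·mm²/m = 1.75×10^-8 Ω·m
Section 1: A_strand = π(2.8800e-04)² = 2.606e-07 m²; R₁ = ρL/(N·A_s) = (1.75×10^-8)(10.4)/(48×2.606e-07) = 0.01455 Ω
Section 2: A = π(2.05/2 mm)² = π(1.0250e-03 m)² = 3.301e-06 m²
R₂ = (1.75×10^-8)(29.2)/(3.301e-06) = 0.1548 Ω
R = R₁ + R₂ = 0.1694 Ω
P = I²R = (19)² × 0.1694 = 61.1 W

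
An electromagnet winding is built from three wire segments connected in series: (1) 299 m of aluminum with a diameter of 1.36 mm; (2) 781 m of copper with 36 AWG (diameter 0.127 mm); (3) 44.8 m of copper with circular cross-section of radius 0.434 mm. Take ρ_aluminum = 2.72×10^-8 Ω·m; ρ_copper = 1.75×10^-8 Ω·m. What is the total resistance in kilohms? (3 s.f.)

1.09 kΩ

Seg 1: A = π(d/2)² = π(6.8000e-04 m)² = 1.453e-06 m²
R_1 = (2.72×10^-8)(299)/(1.453e-06) = 5.599 Ω
Seg 2: A = π(0.127/2 mm)² = π(6.3500e-05 m)² = 1.267e-08 m²
R_2 = (1.75×10^-8)(781)/(1.267e-08) = 1079 Ω
Seg 3: A = πr² = π(4.3400e-04 m)² = 5.917e-07 m²
R_3 = (1.75×10^-8)(44.8)/(5.917e-07) = 1.325 Ω
R_total = R_1 + R_2 + R_3 = 1.09 kΩ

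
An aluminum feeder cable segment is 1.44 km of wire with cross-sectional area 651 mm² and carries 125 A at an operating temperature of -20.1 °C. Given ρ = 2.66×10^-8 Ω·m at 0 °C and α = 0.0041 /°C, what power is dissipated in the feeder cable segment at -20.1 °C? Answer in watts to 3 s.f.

A = 651 mm² = 6.510e-04 m²
R₍0₎ = ρL/A = (2.66×10^-8)(1440)/(6.510e-04) = 0.05884 Ω
R₍-20.1₎ = R₍0₎(1 + αΔT) = 0.05884 × (1 + 0.0041×-20.1) = 0.05399 Ω
P = I²R = (125)² × 0.05399 = 844 W

844 W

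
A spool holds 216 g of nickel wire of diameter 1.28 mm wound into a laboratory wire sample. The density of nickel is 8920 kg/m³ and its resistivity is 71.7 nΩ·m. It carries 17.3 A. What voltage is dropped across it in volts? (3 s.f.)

18.1 V

ρ = 71.7 nΩ·m = 7.17×10^-8 Ω·m
A = π(d/2)² = π(6.4000e-04 m)² = 1.2868e-06 m²
L = m/(density·A) = 0.216/(8920×1.2868e-06) = 18.82 m
R = ρL/A = (7.17×10^-8)(18.82)/(1.2868e-06) = 1.049 Ω
V = IR = 17.3 × 1.049 = 18.1 V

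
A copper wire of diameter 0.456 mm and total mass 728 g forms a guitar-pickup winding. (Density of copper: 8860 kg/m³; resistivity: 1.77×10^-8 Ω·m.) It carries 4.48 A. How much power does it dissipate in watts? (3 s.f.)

1090 W

A = π(d/2)² = π(2.2800e-04 m)² = 1.6331e-07 m²
L = m/(density·A) = 0.728/(8860×1.6331e-07) = 503.1 m
R = ρL/A = (1.77×10^-8)(503.1)/(1.6331e-07) = 54.53 Ω
P = I²R = (4.48)² × 54.53 = 1090 W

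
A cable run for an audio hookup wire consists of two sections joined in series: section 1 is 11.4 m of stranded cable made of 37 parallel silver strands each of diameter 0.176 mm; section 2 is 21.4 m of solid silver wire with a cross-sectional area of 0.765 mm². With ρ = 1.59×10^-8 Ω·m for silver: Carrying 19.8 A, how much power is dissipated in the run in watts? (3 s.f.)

253 W

Section 1: A_strand = π(8.8000e-05)² = 2.433e-08 m²; R₁ = ρL/(N·A_s) = (1.59×10^-8)(11.4)/(37×2.433e-08) = 0.2014 Ω
Section 2: A = 0.765 mm² = 7.650e-07 m²
R₂ = (1.59×10^-8)(21.4)/(7.650e-07) = 0.4448 Ω
R = R₁ + R₂ = 0.6461 Ω
P = I²R = (19.8)² × 0.6461 = 253 W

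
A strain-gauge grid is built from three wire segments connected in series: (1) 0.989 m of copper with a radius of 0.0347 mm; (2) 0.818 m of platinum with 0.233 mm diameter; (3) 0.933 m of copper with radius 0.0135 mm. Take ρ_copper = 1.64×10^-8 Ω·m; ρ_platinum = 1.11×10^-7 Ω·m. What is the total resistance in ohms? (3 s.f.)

Seg 1: A = πr² = π(3.4700e-05 m)² = 3.783e-09 m²
R_1 = (1.64×10^-8)(0.989)/(3.783e-09) = 4.288 Ω
Seg 2: A = π(d/2)² = π(1.1650e-04 m)² = 4.264e-08 m²
R_2 = (1.11×10^-7)(0.818)/(4.264e-08) = 2.129 Ω
Seg 3: A = πr² = π(1.3500e-05 m)² = 5.726e-10 m²
R_3 = (1.64×10^-8)(0.933)/(5.726e-10) = 26.72 Ω
R_total = R_1 + R_2 + R_3 = 33.1 Ω

33.1 Ω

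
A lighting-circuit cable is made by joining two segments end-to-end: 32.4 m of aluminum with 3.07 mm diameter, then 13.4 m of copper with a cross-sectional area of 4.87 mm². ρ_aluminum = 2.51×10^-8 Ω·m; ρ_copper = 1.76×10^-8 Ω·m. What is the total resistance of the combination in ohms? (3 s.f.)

0.158 Ω

Segment 1: A = π(d/2)² = π(1.5350e-03 m)² = 7.402e-06 m²
R₁ = ρL/A = (2.51×10^-8)(32.4)/(7.402e-06) = 0.1099 Ω
Segment 2: A = 4.87 mm² = 4.870e-06 m²
R₂ = (1.76×10^-8)(13.4)/(4.870e-06) = 0.04843 Ω
R = R₁ + R₂ = 0.158 Ω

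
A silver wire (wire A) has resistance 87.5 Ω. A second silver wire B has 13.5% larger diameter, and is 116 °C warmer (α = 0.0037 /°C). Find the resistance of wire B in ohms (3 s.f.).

97.1 Ω

R ∝ ρL/d² with ρ ∝ (1+αΔT), so R_B/R_A = (1 + 13.5/100)⁻² × (1 + 0.0037×116)
= 0.7763 × 1.429 = 1.109
R_B = 1.109 × 87.5 = 97.1 Ω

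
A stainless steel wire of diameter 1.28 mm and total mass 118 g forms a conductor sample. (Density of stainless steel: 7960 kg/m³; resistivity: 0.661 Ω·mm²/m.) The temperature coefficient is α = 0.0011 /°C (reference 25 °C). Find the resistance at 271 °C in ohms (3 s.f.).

ρ = 0.661 Ω·mm²/m = 6.61×10^-7 Ω·m
A = π(d/2)² = π(6.4000e-04 m)² = 1.2868e-06 m²
L = m/(density·A) = 0.118/(7960×1.2868e-06) = 11.52 m
R = ρL/A = (6.61×10^-7)(11.52)/(1.2868e-06) = 5.918 Ω
R(271 °C) = 5.918 × (1 + 0.0011×246) = 7.52 Ω

7.52 Ω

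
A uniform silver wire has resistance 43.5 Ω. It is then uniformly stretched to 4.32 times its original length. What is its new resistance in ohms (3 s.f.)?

812 Ω

Volume constant ⇒ A' = A/k with k = 4.32. R' = ρ(kL)/(A/k) = k²R.
R' = 18.66 × 43.5 = 812 Ω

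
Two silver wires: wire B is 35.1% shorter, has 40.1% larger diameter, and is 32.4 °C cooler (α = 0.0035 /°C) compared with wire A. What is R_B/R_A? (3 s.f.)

R ∝ ρL/d² with ρ ∝ (1+αΔT), so R_B/R_A = (1 − 35.1/100) × (1 + 40.1/100)⁻² × (1 − 0.0035×32.4)
= 0.649 × 0.5095 × 0.8866 = 0.293

0.293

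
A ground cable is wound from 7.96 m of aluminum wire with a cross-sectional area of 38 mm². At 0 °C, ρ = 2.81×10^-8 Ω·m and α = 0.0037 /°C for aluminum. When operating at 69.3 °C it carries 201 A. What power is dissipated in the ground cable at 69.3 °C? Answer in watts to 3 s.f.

A = 38 mm² = 3.800e-05 m²
R₍0₎ = ρL/A = (2.81×10^-8)(7.96)/(3.800e-05) = 0.005886 Ω
R₍69.3₎ = R₍0₎(1 + αΔT) = 0.005886 × (1 + 0.0037×69.3) = 0.007395 Ω
P = I²R = (201)² × 0.007395 = 299 W

299 W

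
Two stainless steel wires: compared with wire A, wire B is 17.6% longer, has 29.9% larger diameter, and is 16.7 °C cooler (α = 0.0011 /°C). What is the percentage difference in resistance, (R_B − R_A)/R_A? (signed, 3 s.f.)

-31.6%

R ∝ ρL/d² with ρ ∝ (1+αΔT), so R_B/R_A = (1 + 17.6/100) × (1 + 29.9/100)⁻² × (1 − 0.0011×16.7)
= 1.176 × 0.5926 × 0.9816 = 0.6841
(R_B − R_A)/R_A = 0.6841 − 1 = -31.6%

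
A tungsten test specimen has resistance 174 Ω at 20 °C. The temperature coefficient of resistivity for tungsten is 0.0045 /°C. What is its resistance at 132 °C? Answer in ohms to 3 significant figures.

262 Ω

ΔT = 132 − 20 = 112 °C
R = R₀(1 + αΔT) = 174 × (1 + 0.0045×112) = 174 × 1.504 = 262 Ω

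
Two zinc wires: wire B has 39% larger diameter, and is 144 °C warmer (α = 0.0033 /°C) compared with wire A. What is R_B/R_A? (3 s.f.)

0.764

R ∝ ρL/d² with ρ ∝ (1+αΔT), so R_B/R_A = (1 + 39/100)⁻² × (1 + 0.0033×144)
= 0.5176 × 1.475 = 0.764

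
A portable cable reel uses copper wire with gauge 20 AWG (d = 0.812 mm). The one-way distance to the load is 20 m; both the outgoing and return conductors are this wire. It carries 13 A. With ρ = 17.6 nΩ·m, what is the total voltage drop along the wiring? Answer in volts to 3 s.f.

ρ = 17.6 nΩ·m = 1.76×10^-8 Ω·m
A = π(0.812/2 mm)² = π(4.0600e-04 m)² = 5.178e-07 m²
Total conductor length (both ways) L = 2 × 20 = 40 m
R = ρL/A = (1.76×10^-8)(40)/(5.178e-07) = 1.359 Ω
V = IR = 13 × 1.359 = 17.7 V

17.7 V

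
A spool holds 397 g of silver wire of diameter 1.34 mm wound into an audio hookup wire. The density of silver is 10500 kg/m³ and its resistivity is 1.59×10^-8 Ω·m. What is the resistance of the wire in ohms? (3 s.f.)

A = π(d/2)² = π(6.7000e-04 m)² = 1.4103e-06 m²
L = m/(density·A) = 0.397/(10500×1.4103e-06) = 26.81 m
R = ρL/A = (1.59×10^-8)(26.81)/(1.4103e-06) = 0.302 Ω

0.302 Ω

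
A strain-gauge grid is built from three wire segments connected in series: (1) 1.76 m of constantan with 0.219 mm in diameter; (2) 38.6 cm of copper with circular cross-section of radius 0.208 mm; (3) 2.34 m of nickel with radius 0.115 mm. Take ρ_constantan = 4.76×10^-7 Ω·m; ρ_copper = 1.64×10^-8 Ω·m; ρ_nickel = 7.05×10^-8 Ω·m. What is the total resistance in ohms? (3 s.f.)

Seg 1: A = π(d/2)² = π(1.0950e-04 m)² = 3.767e-08 m²
R_1 = (4.76×10^-7)(1.76)/(3.767e-08) = 22.24 Ω
Seg 2: A = πr² = π(2.0800e-04 m)² = 1.359e-07 m²
R_2 = (1.64×10^-8)(0.386)/(1.359e-07) = 0.04658 Ω
Seg 3: A = πr² = π(1.1500e-04 m)² = 4.155e-08 m²
R_3 = (7.05×10^-8)(2.34)/(4.155e-08) = 3.971 Ω
R_total = R_1 + R_2 + R_3 = 26.3 Ω

26.3 Ω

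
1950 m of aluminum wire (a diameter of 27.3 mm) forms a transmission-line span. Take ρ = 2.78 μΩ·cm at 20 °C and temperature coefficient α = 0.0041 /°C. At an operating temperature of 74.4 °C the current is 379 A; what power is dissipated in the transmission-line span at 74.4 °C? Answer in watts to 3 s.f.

16300 W

ρ = 2.78 μΩ·cm = 2.78×10^-8 Ω·m
A = π(d/2)² = π(1.3650e-02 m)² = 5.853e-04 m²
R₍20₎ = ρL/A = (2.78×10^-8)(1950)/(5.853e-04) = 0.09261 Ω
R₍74.4₎ = R₍20₎(1 + αΔT) = 0.09261 × (1 + 0.0041×54.4) = 0.1133 Ω
P = I²R = (379)² × 0.1133 = 16300 W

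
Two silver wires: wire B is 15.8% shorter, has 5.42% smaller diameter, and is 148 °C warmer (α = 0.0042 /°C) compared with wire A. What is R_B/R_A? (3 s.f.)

1.53

R ∝ ρL/d² with ρ ∝ (1+αΔT), so R_B/R_A = (1 − 15.8/100) × (1 − 5.42/100)⁻² × (1 + 0.0042×148)
= 0.842 × 1.118 × 1.622 = 1.53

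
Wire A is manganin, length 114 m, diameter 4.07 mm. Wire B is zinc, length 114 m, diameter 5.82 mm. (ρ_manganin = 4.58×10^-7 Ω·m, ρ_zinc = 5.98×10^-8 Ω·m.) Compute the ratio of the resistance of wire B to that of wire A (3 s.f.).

R ∝ ρL/d², so R_B/R_A = (ρ_B/ρ_A) × (d_A/d_B)²
= (5.98×10^-8/4.58×10^-7) × (4.07/5.82)² = 0.0639

0.0639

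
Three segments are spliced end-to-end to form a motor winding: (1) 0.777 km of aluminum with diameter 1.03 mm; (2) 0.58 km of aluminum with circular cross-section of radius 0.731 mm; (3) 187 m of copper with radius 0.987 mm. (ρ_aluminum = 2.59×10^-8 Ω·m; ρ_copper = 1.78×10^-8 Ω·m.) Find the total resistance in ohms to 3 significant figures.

34.2 Ω

Seg 1: A = π(d/2)² = π(5.1500e-04 m)² = 8.332e-07 m²
R_1 = (2.59×10^-8)(777)/(8.332e-07) = 24.15 Ω
Seg 2: A = πr² = π(7.3100e-04 m)² = 1.679e-06 m²
R_2 = (2.59×10^-8)(580)/(1.679e-06) = 8.948 Ω
Seg 3: A = πr² = π(9.8700e-04 m)² = 3.060e-06 m²
R_3 = (1.78×10^-8)(187)/(3.060e-06) = 1.088 Ω
R_total = R_1 + R_2 + R_3 = 34.2 Ω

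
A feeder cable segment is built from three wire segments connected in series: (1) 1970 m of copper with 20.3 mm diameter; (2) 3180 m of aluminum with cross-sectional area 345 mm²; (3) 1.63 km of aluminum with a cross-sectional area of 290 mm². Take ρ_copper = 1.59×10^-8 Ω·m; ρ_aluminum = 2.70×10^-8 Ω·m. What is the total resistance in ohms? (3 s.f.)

Seg 1: A = π(d/2)² = π(1.0150e-02 m)² = 3.237e-04 m²
R_1 = (1.59×10^-8)(1970)/(3.237e-04) = 0.09678 Ω
Seg 2: A = 345 mm² = 3.450e-04 m²
R_2 = (2.70×10^-8)(3180)/(3.450e-04) = 0.2489 Ω
Seg 3: A = 290 mm² = 2.900e-04 m²
R_3 = (2.70×10^-8)(1630)/(2.900e-04) = 0.1518 Ω
R_total = R_1 + R_2 + R_3 = 0.497 Ω

0.497 Ω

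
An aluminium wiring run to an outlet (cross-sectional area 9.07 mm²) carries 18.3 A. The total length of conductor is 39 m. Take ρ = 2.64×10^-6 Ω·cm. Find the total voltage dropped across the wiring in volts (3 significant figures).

ρ = 2.64×10^-6 Ω·cm = 2.64×10^-8 Ω·m
A = 9.07 mm² = 9.070e-06 m²
R = ρL/A = (2.64×10^-8)(39)/(9.070e-06) = 0.1135 Ω
V = IR = 18.3 × 0.1135 = 2.08 V

2.08 V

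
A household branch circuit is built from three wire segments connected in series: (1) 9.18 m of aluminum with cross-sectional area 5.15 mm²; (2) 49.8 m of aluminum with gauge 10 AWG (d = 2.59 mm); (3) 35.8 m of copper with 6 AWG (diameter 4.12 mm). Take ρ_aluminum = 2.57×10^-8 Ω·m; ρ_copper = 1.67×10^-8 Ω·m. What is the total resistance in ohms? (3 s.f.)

Seg 1: A = 5.15 mm² = 5.150e-06 m²
R_1 = (2.57×10^-8)(9.18)/(5.150e-06) = 0.04581 Ω
Seg 2: A = π(2.59/2 mm)² = π(1.2950e-03 m)² = 5.269e-06 m²
R_2 = (2.57×10^-8)(49.8)/(5.269e-06) = 0.2429 Ω
Seg 3: A = π(4.12/2 mm)² = π(2.0600e-03 m)² = 1.333e-05 m²
R_3 = (1.67×10^-8)(35.8)/(1.333e-05) = 0.04485 Ω
R_total = R_1 + R_2 + R_3 = 0.334 Ω

0.334 Ω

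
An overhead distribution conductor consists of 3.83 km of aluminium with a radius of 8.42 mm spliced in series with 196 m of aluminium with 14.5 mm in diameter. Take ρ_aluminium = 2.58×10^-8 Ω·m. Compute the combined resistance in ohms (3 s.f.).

0.474 Ω

Segment 1: A = πr² = π(8.4200e-03 m)² = 2.227e-04 m²
R₁ = ρL/A = (2.58×10^-8)(3830)/(2.227e-04) = 0.4437 Ω
Segment 2: A = π(d/2)² = π(7.2500e-03 m)² = 1.651e-04 m²
R₂ = (2.58×10^-8)(196)/(1.651e-04) = 0.03062 Ω
R = R₁ + R₂ = 0.474 Ω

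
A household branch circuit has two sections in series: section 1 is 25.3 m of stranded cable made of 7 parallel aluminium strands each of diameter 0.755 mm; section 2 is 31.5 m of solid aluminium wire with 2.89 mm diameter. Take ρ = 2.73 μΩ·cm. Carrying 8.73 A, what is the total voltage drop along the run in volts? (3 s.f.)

3.07 V

ρ = 2.73 μΩ·cm = 2.73×10^-8 Ω·m
Section 1: A_strand = π(3.7750e-04)² = 4.477e-07 m²; R₁ = ρL/(N·A_s) = (2.73×10^-8)(25.3)/(7×4.477e-07) = 0.2204 Ω
Section 2: A = π(d/2)² = π(1.4450e-03 m)² = 6.560e-06 m²
R₂ = (2.73×10^-8)(31.5)/(6.560e-06) = 0.1311 Ω
R = R₁ + R₂ = 0.3515 Ω
V = IR = 8.73 × 0.3515 = 3.07 V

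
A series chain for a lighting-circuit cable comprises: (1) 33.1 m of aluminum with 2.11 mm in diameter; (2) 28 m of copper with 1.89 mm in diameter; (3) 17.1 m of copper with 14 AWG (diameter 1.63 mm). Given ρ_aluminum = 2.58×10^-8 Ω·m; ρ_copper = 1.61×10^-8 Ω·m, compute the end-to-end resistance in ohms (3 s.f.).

Seg 1: A = π(d/2)² = π(1.0550e-03 m)² = 3.497e-06 m²
R_1 = (2.58×10^-8)(33.1)/(3.497e-06) = 0.2442 Ω
Seg 2: A = π(d/2)² = π(9.4500e-04 m)² = 2.806e-06 m²
R_2 = (1.61×10^-8)(28)/(2.806e-06) = 0.1607 Ω
Seg 3: A = π(1.63/2 mm)² = π(8.1500e-04 m)² = 2.087e-06 m²
R_3 = (1.61×10^-8)(17.1)/(2.087e-06) = 0.1319 Ω
R_total = R_1 + R_2 + R_3 = 0.537 Ω

0.537 Ω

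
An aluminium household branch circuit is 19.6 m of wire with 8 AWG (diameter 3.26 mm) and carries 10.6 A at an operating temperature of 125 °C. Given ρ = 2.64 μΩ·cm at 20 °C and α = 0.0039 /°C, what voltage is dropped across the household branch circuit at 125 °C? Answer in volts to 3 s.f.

0.926 V

ρ = 2.64 μΩ·cm = 2.64×10^-8 Ω·m
A = π(3.26/2 mm)² = π(1.6300e-03 m)² = 8.347e-06 m²
R₍20₎ = ρL/A = (2.64×10^-8)(19.6)/(8.347e-06) = 0.06199 Ω
R₍125₎ = R₍20₎(1 + αΔT) = 0.06199 × (1 + 0.0039×105) = 0.08738 Ω
V = IR = 10.6 × 0.08738 = 0.926 V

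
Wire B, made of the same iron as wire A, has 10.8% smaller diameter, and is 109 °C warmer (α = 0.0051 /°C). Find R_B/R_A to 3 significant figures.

1.96

R ∝ ρL/d² with ρ ∝ (1+αΔT), so R_B/R_A = (1 − 10.8/100)⁻² × (1 + 0.0051×109)
= 1.257 × 1.556 = 1.96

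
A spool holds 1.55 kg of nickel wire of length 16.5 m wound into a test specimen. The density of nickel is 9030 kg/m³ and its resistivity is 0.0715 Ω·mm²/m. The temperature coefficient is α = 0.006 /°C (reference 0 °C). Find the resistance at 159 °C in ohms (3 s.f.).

ρ = 0.0715 Ω·mm²/m = 7.15×10^-8 Ω·m
A = m/(density·L) = 1.55/(9030×16.5) = 1.0403e-05 m²
R = ρL/A = (7.15×10^-8)(16.5)/(1.0403e-05) = 0.1134 Ω
R(159 °C) = 0.1134 × (1 + 0.006×159) = 0.222 Ω

0.222 Ω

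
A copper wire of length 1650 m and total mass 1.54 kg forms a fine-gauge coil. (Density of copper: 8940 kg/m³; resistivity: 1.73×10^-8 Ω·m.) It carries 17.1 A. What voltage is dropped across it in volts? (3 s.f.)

A = m/(density·L) = 1.54/(8940×1650) = 1.0440e-07 m²
R = ρL/A = (1.73×10^-8)(1650)/(1.0440e-07) = 273.4 Ω
V = IR = 17.1 × 273.4 = 4680 V

4680 V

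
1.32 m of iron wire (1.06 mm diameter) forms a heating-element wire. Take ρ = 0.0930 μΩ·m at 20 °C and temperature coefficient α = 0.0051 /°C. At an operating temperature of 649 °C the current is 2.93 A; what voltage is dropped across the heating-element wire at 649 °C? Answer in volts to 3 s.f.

1.72 V

ρ = 0.0930 μΩ·m = 9.30×10^-8 Ω·m
A = π(d/2)² = π(5.3000e-04 m)² = 8.825e-07 m²
R₍20₎ = ρL/A = (9.30×10^-8)(1.32)/(8.825e-07) = 0.1391 Ω
R₍649₎ = R₍20₎(1 + αΔT) = 0.1391 × (1 + 0.0051×629) = 0.5854 Ω
V = IR = 2.93 × 0.5854 = 1.72 V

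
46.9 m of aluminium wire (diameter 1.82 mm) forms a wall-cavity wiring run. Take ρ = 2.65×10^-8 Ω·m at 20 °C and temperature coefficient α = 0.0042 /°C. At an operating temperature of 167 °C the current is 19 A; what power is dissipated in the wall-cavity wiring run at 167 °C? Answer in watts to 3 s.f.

279 W

A = π(d/2)² = π(9.1000e-04 m)² = 2.602e-06 m²
R₍20₎ = ρL/A = (2.65×10^-8)(46.9)/(2.602e-06) = 0.4777 Ω
R₍167₎ = R₍20₎(1 + αΔT) = 0.4777 × (1 + 0.0042×147) = 0.7727 Ω
P = I²R = (19)² × 0.7727 = 279 W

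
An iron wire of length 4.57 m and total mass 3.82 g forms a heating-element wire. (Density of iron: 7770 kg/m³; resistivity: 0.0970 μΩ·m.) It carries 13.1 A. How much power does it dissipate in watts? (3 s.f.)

ρ = 0.0970 μΩ·m = 9.70×10^-8 Ω·m
A = m/(density·L) = 0.00382/(7770×4.57) = 1.0758e-07 m²
R = ρL/A = (9.70×10^-8)(4.57)/(1.0758e-07) = 4.121 Ω
P = I²R = (13.1)² × 4.121 = 707 W

707 W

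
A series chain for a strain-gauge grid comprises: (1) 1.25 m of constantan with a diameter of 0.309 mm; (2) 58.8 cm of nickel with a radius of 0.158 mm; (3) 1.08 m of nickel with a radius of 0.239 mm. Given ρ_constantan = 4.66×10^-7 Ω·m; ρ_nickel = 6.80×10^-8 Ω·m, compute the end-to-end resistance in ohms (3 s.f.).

Seg 1: A = π(d/2)² = π(1.5450e-04 m)² = 7.499e-08 m²
R_1 = (4.66×10^-7)(1.25)/(7.499e-08) = 7.768 Ω
Seg 2: A = πr² = π(1.5800e-04 m)² = 7.843e-08 m²
R_2 = (6.80×10^-8)(0.588)/(7.843e-08) = 0.5098 Ω
Seg 3: A = πr² = π(2.3900e-04 m)² = 1.795e-07 m²
R_3 = (6.80×10^-8)(1.08)/(1.795e-07) = 0.4092 Ω
R_total = R_1 + R_2 + R_3 = 8.69 Ω

8.69 Ω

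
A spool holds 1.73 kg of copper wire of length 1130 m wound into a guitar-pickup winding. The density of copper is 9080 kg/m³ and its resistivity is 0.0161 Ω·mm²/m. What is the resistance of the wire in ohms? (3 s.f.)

ρ = 0.0161 Ω·mm²/m = 1.61×10^-8 Ω·m
A = m/(density·L) = 1.73/(9080×1130) = 1.6861e-07 m²
R = ρL/A = (1.61×10^-8)(1130)/(1.6861e-07) = 108 Ω

108 Ω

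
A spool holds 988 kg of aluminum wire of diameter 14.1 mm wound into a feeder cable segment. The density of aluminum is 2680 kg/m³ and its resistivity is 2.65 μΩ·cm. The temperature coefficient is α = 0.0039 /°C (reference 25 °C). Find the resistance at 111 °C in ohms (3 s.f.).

0.535 Ω

ρ = 2.65 μΩ·cm = 2.65×10^-8 Ω·m
A = π(d/2)² = π(7.0500e-03 m)² = 1.5615e-04 m²
L = m/(density·A) = 988/(2680×1.5615e-04) = 2361 m
R = ρL/A = (2.65×10^-8)(2361)/(1.5615e-04) = 0.4007 Ω
R(111 °C) = 0.4007 × (1 + 0.0039×86) = 0.535 Ω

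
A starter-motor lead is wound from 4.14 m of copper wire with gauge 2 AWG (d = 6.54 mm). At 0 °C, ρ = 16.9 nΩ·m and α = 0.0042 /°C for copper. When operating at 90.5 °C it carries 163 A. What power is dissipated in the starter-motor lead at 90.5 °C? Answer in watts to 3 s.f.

76.4 W

ρ = 16.9 nΩ·m = 1.69×10^-8 Ω·m
A = π(6.54/2 mm)² = π(3.2700e-03 m)² = 3.359e-05 m²
R₍0₎ = ρL/A = (1.69×10^-8)(4.14)/(3.359e-05) = 0.002083 Ω
R₍90.5₎ = R₍0₎(1 + αΔT) = 0.002083 × (1 + 0.0042×90.5) = 0.002874 Ω
P = I²R = (163)² × 0.002874 = 76.4 W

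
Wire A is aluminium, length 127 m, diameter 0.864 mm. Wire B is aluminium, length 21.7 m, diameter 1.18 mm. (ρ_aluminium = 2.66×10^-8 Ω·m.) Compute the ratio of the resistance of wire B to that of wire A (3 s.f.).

0.0916

R ∝ ρL/d², so R_B/R_A = (L_B/L_A) × (d_A/d_B)²
= (21.7/127) × (0.864/1.18)² = 0.0916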